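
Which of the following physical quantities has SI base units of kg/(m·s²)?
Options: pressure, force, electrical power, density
Checking the SI base units of each option:
  pressure (P = F/A): kg/(m·s²)  ✓ matches
  force (F = ma): kg·m/s²  ✗
  electrical power (P = IV): kg·m²/s³  ✗
  density (ρ = m/V): kg/m³  ✗

Only pressure has units kg/(m·s²).

Answer: pressure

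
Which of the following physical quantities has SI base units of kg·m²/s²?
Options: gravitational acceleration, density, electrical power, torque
Checking the SI base units of each option:
  gravitational acceleration (g = GM/r²): m/s²  ✗
  density (ρ = m/V): kg/m³  ✗
  electrical power (P = IV): kg·m²/s³  ✗
  torque (τ = Fr): kg·m²/s²  ✓ matches

Only torque has units kg·m²/s².

Answer: torque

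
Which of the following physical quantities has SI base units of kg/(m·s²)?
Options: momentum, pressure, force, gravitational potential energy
Checking the SI base units of each option:
  momentum (p = mv): kg·m/s  ✗
  pressure (P = F/A): kg/(m·s²)  ✓ matches
  force (F = ma): kg·m/s²  ✗
  gravitational potential energy (U = -GMm/r): kg·m²/s²  ✗

Only pressure has units kg/(m·s²).

Answer: pressure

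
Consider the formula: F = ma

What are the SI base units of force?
Units of each symbol in F = ma:
  m (mass): kg
  a (acceleration): m/s²

Multiplying the contributions: [kg] · [m/s²]
Adding exponents of each base unit: kg: 1, m: 1, s: -2
SI base units of force: kg·m/s²

Answer: kg·m/s²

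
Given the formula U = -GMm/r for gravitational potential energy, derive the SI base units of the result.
Units of each symbol in U = -GMm/r:
  G (gravitational constant): m³/(kg·s²)
  M (mass): kg
  m (mass): kg
  r (distance): m  → in the denominator, contributes 1/m
  The minus sign does not affect the units.

Multiplying the contributions: [m³/(kg·s²)] · [kg] · [kg] · [1/m]
Adding exponents of each base unit: kg: 1, m: 2, s: -2
SI base units of gravitational potential energy: kg·m²/s²

Answer: kg·m²/s²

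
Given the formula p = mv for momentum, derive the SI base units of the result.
Units of each symbol in p = mv:
  m (mass): kg
  v (velocity): m/s

Multiplying the contributions: [kg] · [m/s]
Adding exponents of each base unit: kg: 1, m: 1, s: -1
SI base units of momentum: kg·m/s

Answer: kg·m/s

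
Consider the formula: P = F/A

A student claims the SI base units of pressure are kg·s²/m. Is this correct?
Units of each symbol in P = F/A:
  F (force): kg·m/s²
  A (area): m²  → in the denominator, contributes 1/m²

Multiplying the contributions: [kg·m/s²] · [1/m²]
Adding exponents of each base unit: kg: 1, m: -1, s: -2
SI base units of pressure: kg/(m·s²)

The claimed units kg·s²/m (exponents kg: 1, m: -1, s: 2) do not match the derived units kg/(m·s²) (exponents kg: 1, m: -1, s: -2), so the claim is incorrect.

Answer: No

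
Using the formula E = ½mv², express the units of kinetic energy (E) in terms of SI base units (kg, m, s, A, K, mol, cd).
Units of each symbol in E = ½mv²:
  m (mass): kg
  v (speed): m/s  → to the power 2, contributes m²/s²
  The factor ½ is dimensionless.

Multiplying the contributions: [kg] · [m²/s²]
Adding exponents of each base unit: kg: 1, m: 2, s: -2
SI base units of kinetic energy: kg·m²/s²

Answer: kg·m²/s²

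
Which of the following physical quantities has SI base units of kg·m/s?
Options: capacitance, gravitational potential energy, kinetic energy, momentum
Checking the SI base units of each option:
  capacitance (C = Q/V): s⁴·A²/(kg·m²)  ✗
  gravitational potential energy (U = -GMm/r): kg·m²/s²  ✗
  kinetic energy (E = ½mv²): kg·m²/s²  ✗
  momentum (p = mv): kg·m/s  ✓ matches

Only momentum has units kg·m/s.

Answer: momentum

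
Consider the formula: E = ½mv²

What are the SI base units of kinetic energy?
Units of each symbol in E = ½mv²:
  m (mass): kg
  v (speed): m/s  → to the power 2, contributes m²/s²
  The factor ½ is dimensionless.

Multiplying the contributions: [kg] · [m²/s²]
Adding exponents of each base unit: kg: 1, m: 2, s: -2
SI base units of kinetic energy: kg·m²/s²

Answer: kg·m²/s²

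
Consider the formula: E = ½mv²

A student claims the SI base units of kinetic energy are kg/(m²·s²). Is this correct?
Units of each symbol in E = ½mv²:
  m (mass): kg
  v (speed): m/s  → to the power 2, contributes m²/s²
  The factor ½ is dimensionless.

Multiplying the contributions: [kg] · [m²/s²]
Adding exponents of each base unit: kg: 1, m: 2, s: -2
SI base units of kinetic energy: kg·m²/s²

The claimed units kg/(m²·s²) (exponents kg: 1, m: -2, s: -2) do not match the derived units kg·m²/s² (exponents kg: 1, m: 2, s: -2), so the claim is incorrect.

Answer: No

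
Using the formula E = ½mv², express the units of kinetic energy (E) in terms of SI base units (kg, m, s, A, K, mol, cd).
Units of each symbol in E = ½mv²:
  m (mass): kg
  v (speed): m/s  → to the power 2, contributes m²/s²
  The factor ½ is dimensionless.

Multiplying the contributions: [kg] · [m²/s²]
Adding exponents of each base unit: kg: 1, m: 2, s: -2
SI base units of kinetic energy: kg·m²/s²

Answer: kg·m²/s²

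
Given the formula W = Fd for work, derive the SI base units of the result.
Units of each symbol in W = Fd:
  F (force): kg·m/s²
  d (displacement): m

Multiplying the contributions: [kg·m/s²] · [m]
Adding exponents of each base unit: kg: 1, m: 2, s: -2
SI base units of work: kg·m²/s²

Answer: kg·m²/s²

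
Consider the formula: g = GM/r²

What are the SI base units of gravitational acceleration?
Units of each symbol in g = GM/r²:
  G (gravitational constant): m³/(kg·s²)
  M (mass): kg
  r (distance): m  → to the power 2 in the denominator, contributes 1/m²

Multiplying the contributions: [m³/(kg·s²)] · [kg] · [1/m²]
Adding exponents of each base unit: m: 1, s: -2
SI base units of gravitational acceleration: m/s²

Answer: m/s²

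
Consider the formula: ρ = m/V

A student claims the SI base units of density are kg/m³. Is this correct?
Units of each symbol in ρ = m/V:
  m (mass): kg
  V (volume): m³  → in the denominator, contributes 1/m³

Multiplying the contributions: [kg] · [1/m³]
Adding exponents of each base unit: kg: 1, m: -3
SI base units of density: kg/m³

The claimed units kg/m³ match the derived units, so the claim is correct.

Answer: Yes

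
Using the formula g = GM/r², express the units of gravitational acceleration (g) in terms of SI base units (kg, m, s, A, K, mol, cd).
Units of each symbol in g = GM/r²:
  G (gravitational constant): m³/(kg·s²)
  M (mass): kg
  r (distance): m  → to the power 2 in the denominator, contributes 1/m²

Multiplying the contributions: [m³/(kg·s²)] · [kg] · [1/m²]
Adding exponents of each base unit: m: 1, s: -2
SI base units of gravitational acceleration: m/s²

Answer: m/s²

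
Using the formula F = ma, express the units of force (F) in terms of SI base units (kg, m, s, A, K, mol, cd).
Units of each symbol in F = ma:
  m (mass): kg
  a (acceleration): m/s²

Multiplying the contributions: [kg] · [m/s²]
Adding exponents of each base unit: kg: 1, m: 1, s: -2
SI base units of force: kg·m/s²

Answer: kg·m/s²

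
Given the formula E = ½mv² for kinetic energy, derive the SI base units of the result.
Units of each symbol in E = ½mv²:
  m (mass): kg
  v (speed): m/s  → to the power 2, contributes m²/s²
  The factor ½ is dimensionless.

Multiplying the contributions: [kg] · [m²/s²]
Adding exponents of each base unit: kg: 1, m: 2, s: -2
SI base units of kinetic energy: kg·m²/s²

Answer: kg·m²/s²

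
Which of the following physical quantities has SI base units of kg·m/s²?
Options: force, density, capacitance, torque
Checking the SI base units of each option:
  force (F = ma): kg·m/s²  ✓ matches
  density (ρ = m/V): kg/m³  ✗
  capacitance (C = Q/V): s⁴·A²/(kg·m²)  ✗
  torque (τ = Fr): kg·m²/s²  ✗

Only force has units kg·m/s².

Answer: force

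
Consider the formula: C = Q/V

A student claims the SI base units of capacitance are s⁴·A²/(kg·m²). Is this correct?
Units of each symbol in C = Q/V:
  Q (charge, in coulombs): s·A
  V (voltage, in volts): kg·m²/(s³·A)  → in the denominator, contributes s³·A/(kg·m²)

Multiplying the contributions: [s·A] · [s³·A/(kg·m²)]
Adding exponents of each base unit: kg: -1, m: -2, s: 4, A: 2
SI base units of capacitance: s⁴·A²/(kg·m²)

The claimed units s⁴·A²/(kg·m²) match the derived units, so the claim is correct.

Answer: Yes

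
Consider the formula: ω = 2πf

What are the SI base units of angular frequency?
Units of each symbol in ω = 2πf:
  f (frequency): 1/s
  The factor 2π is dimensionless.

Multiplying the contributions: [1/s]
Adding exponents of each base unit: s: -1
SI base units of angular frequency: 1/s

Answer: 1/s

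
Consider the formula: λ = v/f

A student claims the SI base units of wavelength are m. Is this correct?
Units of each symbol in λ = v/f:
  v (wave speed): m/s
  f (frequency): 1/s  → in the denominator, contributes s

Multiplying the contributions: [m/s] · [s]
Adding exponents of each base unit: m: 1
SI base units of wavelength: m

The claimed units m match the derived units, so the claim is correct.

Answer: Yes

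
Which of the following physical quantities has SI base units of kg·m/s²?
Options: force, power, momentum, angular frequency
Checking the SI base units of each option:
  force (F = ma): kg·m/s²  ✓ matches
  power (P = W/t): kg·m²/s³  ✗
  momentum (p = mv): kg·m/s  ✗
  angular frequency (ω = 2πf): 1/s  ✗

Only force has units kg·m/s².

Answer: force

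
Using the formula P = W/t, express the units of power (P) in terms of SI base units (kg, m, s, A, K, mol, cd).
Units of each symbol in P = W/t:
  W (work): kg·m²/s²
  t (time): s  → in the denominator, contributes 1/s

Multiplying the contributions: [kg·m²/s²] · [1/s]
Adding exponents of each base unit: kg: 1, m: 2, s: -3
SI base units of power: kg·m²/s³

Answer: kg·m²/s³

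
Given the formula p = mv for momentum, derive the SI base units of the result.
Units of each symbol in p = mv:
  m (mass): kg
  v (velocity): m/s

Multiplying the contributions: [kg] · [m/s]
Adding exponents of each base unit: kg: 1, m: 1, s: -1
SI base units of momentum: kg·m/s

Answer: kg·m/s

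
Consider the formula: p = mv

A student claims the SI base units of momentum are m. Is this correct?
Units of each symbol in p = mv:
  m (mass): kg
  v (velocity): m/s

Multiplying the contributions: [kg] · [m/s]
Adding exponents of each base unit: kg: 1, m: 1, s: -1
SI base units of momentum: kg·m/s

The claimed units m (exponents m: 1) do not match the derived units kg·m/s (exponents kg: 1, m: 1, s: -1), so the claim is incorrect.

Answer: No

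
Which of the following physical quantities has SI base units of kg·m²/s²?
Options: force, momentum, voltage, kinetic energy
Checking the SI base units of each option:
  force (F = ma): kg·m/s²  ✗
  momentum (p = mv): kg·m/s  ✗
  voltage (V = IR): kg·m²/(s³·A)  ✗
  kinetic energy (E = ½mv²): kg·m²/s²  ✓ matches

Only kinetic energy has units kg·m²/s².

Answer: kinetic energy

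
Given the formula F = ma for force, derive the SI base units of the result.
Units of each symbol in F = ma:
  m (mass): kg
  a (acceleration): m/s²

Multiplying the contributions: [kg] · [m/s²]
Adding exponents of each base unit: kg: 1, m: 1, s: -2
SI base units of force: kg·m/s²

Answer: kg·m/s²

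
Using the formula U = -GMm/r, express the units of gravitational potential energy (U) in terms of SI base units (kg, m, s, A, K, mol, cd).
Units of each symbol in U = -GMm/r:
  G (gravitational constant): m³/(kg·s²)
  M (mass): kg
  m (mass): kg
  r (distance): m  → in the denominator, contributes 1/m
  The minus sign does not affect the units.

Multiplying the contributions: [m³/(kg·s²)] · [kg] · [kg] · [1/m]
Adding exponents of each base unit: kg: 1, m: 2, s: -2
SI base units of gravitational potential energy: kg·m²/s²

Answer: kg·m²/s²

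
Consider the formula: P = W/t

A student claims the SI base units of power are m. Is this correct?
Units of each symbol in P = W/t:
  W (work): kg·m²/s²
  t (time): s  → in the denominator, contributes 1/s

Multiplying the contributions: [kg·m²/s²] · [1/s]
Adding exponents of each base unit: kg: 1, m: 2, s: -3
SI base units of power: kg·m²/s³

The claimed units m (exponents m: 1) do not match the derived units kg·m²/s³ (exponents kg: 1, m: 2, s: -3), so the claim is incorrect.

Answer: No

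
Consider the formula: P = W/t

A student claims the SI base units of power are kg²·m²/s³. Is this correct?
Units of each symbol in P = W/t:
  W (work): kg·m²/s²
  t (time): s  → in the denominator, contributes 1/s

Multiplying the contributions: [kg·m²/s²] · [1/s]
Adding exponents of each base unit: kg: 1, m: 2, s: -3
SI base units of power: kg·m²/s³

The claimed units kg²·m²/s³ (exponents kg: 2, m: 2, s: -3) do not match the derived units kg·m²/s³ (exponents kg: 1, m: 2, s: -3), so the claim is incorrect.

Answer: No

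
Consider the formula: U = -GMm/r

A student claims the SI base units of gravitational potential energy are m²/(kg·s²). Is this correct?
Units of each symbol in U = -GMm/r:
  G (gravitational constant): m³/(kg·s²)
  M (mass): kg
  m (mass): kg
  r (distance): m  → in the denominator, contributes 1/m
  The minus sign does not affect the units.

Multiplying the contributions: [m³/(kg·s²)] · [kg] · [kg] · [1/m]
Adding exponents of each base unit: kg: 1, m: 2, s: -2
SI base units of gravitational potential energy: kg·m²/s²

The claimed units m²/(kg·s²) (exponents kg: -1, m: 2, s: -2) do not match the derived units kg·m²/s² (exponents kg: 1, m: 2, s: -2), so the claim is incorrect.

Answer: No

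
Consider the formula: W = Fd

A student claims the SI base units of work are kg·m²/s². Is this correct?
Units of each symbol in W = Fd:
  F (force): kg·m/s²
  d (displacement): m

Multiplying the contributions: [kg·m/s²] · [m]
Adding exponents of each base unit: kg: 1, m: 2, s: -2
SI base units of work: kg·m²/s²

The claimed units kg·m²/s² match the derived units, so the claim is correct.

Answer: Yes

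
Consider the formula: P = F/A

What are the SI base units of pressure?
Units of each symbol in P = F/A:
  F (force): kg·m/s²
  A (area): m²  → in the denominator, contributes 1/m²

Multiplying the contributions: [kg·m/s²] · [1/m²]
Adding exponents of each base unit: kg: 1, m: -1, s: -2
SI base units of pressure: kg/(m·s²)

Answer: kg/(m·s²)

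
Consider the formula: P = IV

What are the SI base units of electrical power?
Units of each symbol in P = IV:
  I (current): A
  V (voltage, in volts): kg·m²/(s³·A)

Multiplying the contributions: [A] · [kg·m²/(s³·A)]
Adding exponents of each base unit: kg: 1, m: 2, s: -3
SI base units of electrical power: kg·m²/s³

Answer: kg·m²/s³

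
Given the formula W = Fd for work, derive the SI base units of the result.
Units of each symbol in W = Fd:
  F (force): kg·m/s²
  d (displacement): m

Multiplying the contributions: [kg·m/s²] · [m]
Adding exponents of each base unit: kg: 1, m: 2, s: -2
SI base units of work: kg·m²/s²

Answer: kg·m²/s²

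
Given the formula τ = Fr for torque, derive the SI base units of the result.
Units of each symbol in τ = Fr:
  F (force): kg·m/s²
  r (lever arm): m

Multiplying the contributions: [kg·m/s²] · [m]
Adding exponents of each base unit: kg: 1, m: 2, s: -2
SI base units of torque: kg·m²/s²

Answer: kg·m²/s²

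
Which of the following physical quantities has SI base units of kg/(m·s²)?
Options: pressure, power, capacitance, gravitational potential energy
Checking the SI base units of each option:
  pressure (P = F/A): kg/(m·s²)  ✓ matches
  power (P = W/t): kg·m²/s³  ✗
  capacitance (C = Q/V): s⁴·A²/(kg·m²)  ✗
  gravitational potential energy (U = -GMm/r): kg·m²/s²  ✗

Only pressure has units kg/(m·s²).

Answer: pressure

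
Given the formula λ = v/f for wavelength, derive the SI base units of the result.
Units of each symbol in λ = v/f:
  v (wave speed): m/s
  f (frequency): 1/s  → in the denominator, contributes s

Multiplying the contributions: [m/s] · [s]
Adding exponents of each base unit: m: 1
SI base units of wavelength: m

Answer: m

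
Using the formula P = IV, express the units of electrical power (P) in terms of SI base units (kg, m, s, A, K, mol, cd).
Units of each symbol in P = IV:
  I (current): A
  V (voltage, in volts): kg·m²/(s³·A)

Multiplying the contributions: [A] · [kg·m²/(s³·A)]
Adding exponents of each base unit: kg: 1, m: 2, s: -3
SI base units of electrical power: kg·m²/s³

Answer: kg·m²/s³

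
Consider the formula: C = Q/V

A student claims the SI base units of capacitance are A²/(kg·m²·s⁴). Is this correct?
Units of each symbol in C = Q/V:
  Q (charge, in coulombs): s·A
  V (voltage, in volts): kg·m²/(s³·A)  → in the denominator, contributes s³·A/(kg·m²)

Multiplying the contributions: [s·A] · [s³·A/(kg·m²)]
Adding exponents of each base unit: kg: -1, m: -2, s: 4, A: 2
SI base units of capacitance: s⁴·A²/(kg·m²)

The claimed units A²/(kg·m²·s⁴) (exponents kg: -1, m: -2, s: -4, A: 2) do not match the derived units s⁴·A²/(kg·m²) (exponents kg: -1, m: -2, s: 4, A: 2), so the claim is incorrect.

Answer: No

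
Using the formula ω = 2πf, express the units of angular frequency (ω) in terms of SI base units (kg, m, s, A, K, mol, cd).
Units of each symbol in ω = 2πf:
  f (frequency): 1/s
  The factor 2π is dimensionless.

Multiplying the contributions: [1/s]
Adding exponents of each base unit: s: -1
SI base units of angular frequency: 1/s

Answer: 1/s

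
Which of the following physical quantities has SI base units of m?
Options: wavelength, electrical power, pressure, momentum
Checking the SI base units of each option:
  wavelength (λ = v/f): m  ✓ matches
  electrical power (P = IV): kg·m²/s³  ✗
  pressure (P = F/A): kg/(m·s²)  ✗
  momentum (p = mv): kg·m/s  ✗

Only wavelength has units m.

Answer: wavelength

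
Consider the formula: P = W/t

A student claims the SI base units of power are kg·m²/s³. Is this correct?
Units of each symbol in P = W/t:
  W (work): kg·m²/s²
  t (time): s  → in the denominator, contributes 1/s

Multiplying the contributions: [kg·m²/s²] · [1/s]
Adding exponents of each base unit: kg: 1, m: 2, s: -3
SI base units of power: kg·m²/s³

The claimed units kg·m²/s³ match the derived units, so the claim is correct.

Answer: Yes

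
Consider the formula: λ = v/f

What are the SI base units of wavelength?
Units of each symbol in λ = v/f:
  v (wave speed): m/s
  f (frequency): 1/s  → in the denominator, contributes s

Multiplying the contributions: [m/s] · [s]
Adding exponents of each base unit: m: 1
SI base units of wavelength: m

Answer: m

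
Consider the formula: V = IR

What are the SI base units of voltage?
Units of each symbol in V = IR:
  I (current): A
  R (resistance, in ohms): kg·m²/(s³·A²)

Multiplying the contributions: [A] · [kg·m²/(s³·A²)]
Adding exponents of each base unit: kg: 1, m: 2, s: -3, A: -1
SI base units of voltage: kg·m²/(s³·A)

Answer: kg·m²/(s³·A)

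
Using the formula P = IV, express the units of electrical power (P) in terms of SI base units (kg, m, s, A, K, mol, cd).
Units of each symbol in P = IV:
  I (current): A
  V (voltage, in volts): kg·m²/(s³·A)

Multiplying the contributions: [A] · [kg·m²/(s³·A)]
Adding exponents of each base unit: kg: 1, m: 2, s: -3
SI base units of electrical power: kg·m²/s³

Answer: kg·m²/s³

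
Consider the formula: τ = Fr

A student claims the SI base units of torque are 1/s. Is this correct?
Units of each symbol in τ = Fr:
  F (force): kg·m/s²
  r (lever arm): m

Multiplying the contributions: [kg·m/s²] · [m]
Adding exponents of each base unit: kg: 1, m: 2, s: -2
SI base units of torque: kg·m²/s²

The claimed units 1/s (exponents s: -1) do not match the derived units kg·m²/s² (exponents kg: 1, m: 2, s: -2), so the claim is incorrect.

Answer: No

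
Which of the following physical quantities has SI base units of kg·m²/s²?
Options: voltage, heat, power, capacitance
Checking the SI base units of each option:
  voltage (V = IR): kg·m²/(s³·A)  ✗
  heat (Q = mcΔT): kg·m²/s²  ✓ matches
  power (P = W/t): kg·m²/s³  ✗
  capacitance (C = Q/V): s⁴·A²/(kg·m²)  ✗

Only heat has units kg·m²/s².

Answer: heat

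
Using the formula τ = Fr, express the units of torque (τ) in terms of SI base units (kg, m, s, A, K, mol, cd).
Units of each symbol in τ = Fr:
  F (force): kg·m/s²
  r (lever arm): m

Multiplying the contributions: [kg·m/s²] · [m]
Adding exponents of each base unit: kg: 1, m: 2, s: -2
SI base units of torque: kg·m²/s²

Answer: kg·m²/s²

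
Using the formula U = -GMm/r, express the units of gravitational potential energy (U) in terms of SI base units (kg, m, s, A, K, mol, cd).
Units of each symbol in U = -GMm/r:
  G (gravitational constant): m³/(kg·s²)
  M (mass): kg
  m (mass): kg
  r (distance): m  → in the denominator, contributes 1/m
  The minus sign does not affect the units.

Multiplying the contributions: [m³/(kg·s²)] · [kg] · [kg] · [1/m]
Adding exponents of each base unit: kg: 1, m: 2, s: -2
SI base units of gravitational potential energy: kg·m²/s²

Answer: kg·m²/s²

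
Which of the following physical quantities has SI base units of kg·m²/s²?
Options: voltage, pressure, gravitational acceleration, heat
Checking the SI base units of each option:
  voltage (V = IR): kg·m²/(s³·A)  ✗
  pressure (P = F/A): kg/(m·s²)  ✗
  gravitational acceleration (g = GM/r²): m/s²  ✗
  heat (Q = mcΔT): kg·m²/s²  ✓ matches

Only heat has units kg·m²/s².

Answer: heat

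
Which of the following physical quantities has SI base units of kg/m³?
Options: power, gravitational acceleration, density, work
Checking the SI base units of each option:
  power (P = W/t): kg·m²/s³  ✗
  gravitational acceleration (g = GM/r²): m/s²  ✗
  density (ρ = m/V): kg/m³  ✓ matches
  work (W = Fd): kg·m²/s²  ✗

Only density has units kg/m³.

Answer: density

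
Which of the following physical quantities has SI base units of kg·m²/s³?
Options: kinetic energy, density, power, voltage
Checking the SI base units of each option:
  kinetic energy (E = ½mv²): kg·m²/s²  ✗
  density (ρ = m/V): kg/m³  ✗
  power (P = W/t): kg·m²/s³  ✓ matches
  voltage (V = IR): kg·m²/(s³·A)  ✗

Only power has units kg·m²/s³.

Answer: power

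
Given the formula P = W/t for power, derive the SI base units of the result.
Units of each symbol in P = W/t:
  W (work): kg·m²/s²
  t (time): s  → in the denominator, contributes 1/s

Multiplying the contributions: [kg·m²/s²] · [1/s]
Adding exponents of each base unit: kg: 1, m: 2, s: -3
SI base units of power: kg·m²/s³

Answer: kg·m²/s³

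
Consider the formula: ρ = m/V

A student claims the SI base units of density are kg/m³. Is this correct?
Units of each symbol in ρ = m/V:
  m (mass): kg
  V (volume): m³  → in the denominator, contributes 1/m³

Multiplying the contributions: [kg] · [1/m³]
Adding exponents of each base unit: kg: 1, m: -3
SI base units of density: kg/m³

The claimed units kg/m³ match the derived units, so the claim is correct.

Answer: Yes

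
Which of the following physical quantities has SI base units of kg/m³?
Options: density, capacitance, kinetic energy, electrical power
Checking the SI base units of each option:
  density (ρ = m/V): kg/m³  ✓ matches
  capacitance (C = Q/V): s⁴·A²/(kg·m²)  ✗
  kinetic energy (E = ½mv²): kg·m²/s²  ✗
  electrical power (P = IV): kg·m²/s³  ✗

Only density has units kg/m³.

Answer: density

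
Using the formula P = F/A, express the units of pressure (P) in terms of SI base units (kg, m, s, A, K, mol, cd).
Units of each symbol in P = F/A:
  F (force): kg·m/s²
  A (area): m²  → in the denominator, contributes 1/m²

Multiplying the contributions: [kg·m/s²] · [1/m²]
Adding exponents of each base unit: kg: 1, m: -1, s: -2
SI base units of pressure: kg/(m·s²)

Answer: kg/(m·s²)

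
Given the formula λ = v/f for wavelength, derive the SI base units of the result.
Units of each symbol in λ = v/f:
  v (wave speed): m/s
  f (frequency): 1/s  → in the denominator, contributes s

Multiplying the contributions: [m/s] · [s]
Adding exponents of each base unit: m: 1
SI base units of wavelength: m

Answer: m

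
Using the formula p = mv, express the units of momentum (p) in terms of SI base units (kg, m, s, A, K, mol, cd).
Units of each symbol in p = mv:
  m (mass): kg
  v (velocity): m/s

Multiplying the contributions: [kg] · [m/s]
Adding exponents of each base unit: kg: 1, m: 1, s: -1
SI base units of momentum: kg·m/s

Answer: kg·m/s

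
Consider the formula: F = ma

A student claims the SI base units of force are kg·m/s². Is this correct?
Units of each symbol in F = ma:
  m (mass): kg
  a (acceleration): m/s²

Multiplying the contributions: [kg] · [m/s²]
Adding exponents of each base unit: kg: 1, m: 1, s: -2
SI base units of force: kg·m/s²

The claimed units kg·m/s² match the derived units, so the claim is correct.

Answer: Yes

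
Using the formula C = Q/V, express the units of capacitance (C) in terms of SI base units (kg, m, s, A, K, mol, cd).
Units of each symbol in C = Q/V:
  Q (charge, in coulombs): s·A
  V (voltage, in volts): kg·m²/(s³·A)  → in the denominator, contributes s³·A/(kg·m²)

Multiplying the contributions: [s·A] · [s³·A/(kg·m²)]
Adding exponents of each base unit: kg: -1, m: -2, s: 4, A: 2
SI base units of capacitance: s⁴·A²/(kg·m²)

Answer: s⁴·A²/(kg·m²)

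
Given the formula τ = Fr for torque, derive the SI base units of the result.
Units of each symbol in τ = Fr:
  F (force): kg·m/s²
  r (lever arm): m

Multiplying the contributions: [kg·m/s²] · [m]
Adding exponents of each base unit: kg: 1, m: 2, s: -2
SI base units of torque: kg·m²/s²

Answer: kg·m²/s²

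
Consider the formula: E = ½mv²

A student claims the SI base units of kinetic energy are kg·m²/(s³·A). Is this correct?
Units of each symbol in E = ½mv²:
  m (mass): kg
  v (speed): m/s  → to the power 2, contributes m²/s²
  The factor ½ is dimensionless.

Multiplying the contributions: [kg] · [m²/s²]
Adding exponents of each base unit: kg: 1, m: 2, s: -2
SI base units of kinetic energy: kg·m²/s²

The claimed units kg·m²/(s³·A) (exponents kg: 1, m: 2, s: -3, A: -1) do not match the derived units kg·m²/s² (exponents kg: 1, m: 2, s: -2), so the claim is incorrect.

Answer: No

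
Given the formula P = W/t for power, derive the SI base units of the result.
Units of each symbol in P = W/t:
  W (work): kg·m²/s²
  t (time): s  → in the denominator, contributes 1/s

Multiplying the contributions: [kg·m²/s²] · [1/s]
Adding exponents of each base unit: kg: 1, m: 2, s: -3
SI base units of power: kg·m²/s³

Answer: kg·m²/s³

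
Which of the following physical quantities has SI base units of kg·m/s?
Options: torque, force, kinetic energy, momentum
Checking the SI base units of each option:
  torque (τ = Fr): kg·m²/s²  ✗
  force (F = ma): kg·m/s²  ✗
  kinetic energy (E = ½mv²): kg·m²/s²  ✗
  momentum (p = mv): kg·m/s  ✓ matches

Only momentum has units kg·m/s.

Answer: momentum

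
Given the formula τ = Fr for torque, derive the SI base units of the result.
Units of each symbol in τ = Fr:
  F (force): kg·m/s²
  r (lever arm): m

Multiplying the contributions: [kg·m/s²] · [m]
Adding exponents of each base unit: kg: 1, m: 2, s: -2
SI base units of torque: kg·m²/s²

Answer: kg·m²/s²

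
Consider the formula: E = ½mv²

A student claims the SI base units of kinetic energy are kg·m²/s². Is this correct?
Units of each symbol in E = ½mv²:
  m (mass): kg
  v (speed): m/s  → to the power 2, contributes m²/s²
  The factor ½ is dimensionless.

Multiplying the contributions: [kg] · [m²/s²]
Adding exponents of each base unit: kg: 1, m: 2, s: -2
SI base units of kinetic energy: kg·m²/s²

The claimed units kg·m²/s² match the derived units, so the claim is correct.

Answer: Yes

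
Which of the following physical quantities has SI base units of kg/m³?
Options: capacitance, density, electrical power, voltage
Checking the SI base units of each option:
  capacitance (C = Q/V): s⁴·A²/(kg·m²)  ✗
  density (ρ = m/V): kg/m³  ✓ matches
  electrical power (P = IV): kg·m²/s³  ✗
  voltage (V = IR): kg·m²/(s³·A)  ✗

Only density has units kg/m³.

Answer: density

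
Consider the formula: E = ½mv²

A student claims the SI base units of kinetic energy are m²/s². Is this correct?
Units of each symbol in E = ½mv²:
  m (mass): kg
  v (speed): m/s  → to the power 2, contributes m²/s²
  The factor ½ is dimensionless.

Multiplying the contributions: [kg] · [m²/s²]
Adding exponents of each base unit: kg: 1, m: 2, s: -2
SI base units of kinetic energy: kg·m²/s²

The claimed units m²/s² (exponents m: 2, s: -2) do not match the derived units kg·m²/s² (exponents kg: 1, m: 2, s: -2), so the claim is incorrect.

Answer: No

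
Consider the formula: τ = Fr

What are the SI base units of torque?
Units of each symbol in τ = Fr:
  F (force): kg·m/s²
  r (lever arm): m

Multiplying the contributions: [kg·m/s²] · [m]
Adding exponents of each base unit: kg: 1, m: 2, s: -2
SI base units of torque: kg·m²/s²

Answer: kg·m²/s²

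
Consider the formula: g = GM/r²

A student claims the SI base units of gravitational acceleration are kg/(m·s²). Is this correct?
Units of each symbol in g = GM/r²:
  G (gravitational constant): m³/(kg·s²)
  M (mass): kg
  r (distance): m  → to the power 2 in the denominator, contributes 1/m²

Multiplying the contributions: [m³/(kg·s²)] · [kg] · [1/m²]
Adding exponents of each base unit: m: 1, s: -2
SI base units of gravitational acceleration: m/s²

The claimed units kg/(m·s²) (exponents kg: 1, m: -1, s: -2) do not match the derived units m/s² (exponents m: 1, s: -2), so the claim is incorrect.

Answer: No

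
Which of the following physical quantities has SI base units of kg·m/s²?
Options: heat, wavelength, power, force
Checking the SI base units of each option:
  heat (Q = mcΔT): kg·m²/s²  ✗
  wavelength (λ = v/f): m  ✗
  power (P = W/t): kg·m²/s³  ✗
  force (F = ma): kg·m/s²  ✓ matches

Only force has units kg·m/s².

Answer: force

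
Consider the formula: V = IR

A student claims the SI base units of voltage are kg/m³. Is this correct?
Units of each symbol in V = IR:
  I (current): A
  R (resistance, in ohms): kg·m²/(s³·A²)

Multiplying the contributions: [A] · [kg·m²/(s³·A²)]
Adding exponents of each base unit: kg: 1, m: 2, s: -3, A: -1
SI base units of voltage: kg·m²/(s³·A)

The claimed units kg/m³ (exponents kg: 1, m: -3) do not match the derived units kg·m²/(s³·A) (exponents kg: 1, m: 2, s: -3, A: -1), so the claim is incorrect.

Answer: No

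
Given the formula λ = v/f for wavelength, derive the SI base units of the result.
Units of each symbol in λ = v/f:
  v (wave speed): m/s
  f (frequency): 1/s  → in the denominator, contributes s

Multiplying the contributions: [m/s] · [s]
Adding exponents of each base unit: m: 1
SI base units of wavelength: m

Answer: m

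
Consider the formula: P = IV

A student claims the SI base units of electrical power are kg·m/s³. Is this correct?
Units of each symbol in P = IV:
  I (current): A
  V (voltage, in volts): kg·m²/(s³·A)

Multiplying the contributions: [A] · [kg·m²/(s³·A)]
Adding exponents of each base unit: kg: 1, m: 2, s: -3
SI base units of electrical power: kg·m²/s³

The claimed units kg·m/s³ (exponents kg: 1, m: 1, s: -3) do not match the derived units kg·m²/s³ (exponents kg: 1, m: 2, s: -3), so the claim is incorrect.

Answer: No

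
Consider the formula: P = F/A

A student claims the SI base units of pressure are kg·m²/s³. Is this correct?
Units of each symbol in P = F/A:
  F (force): kg·m/s²
  A (area): m²  → in the denominator, contributes 1/m²

Multiplying the contributions: [kg·m/s²] · [1/m²]
Adding exponents of each base unit: kg: 1, m: -1, s: -2
SI base units of pressure: kg/(m·s²)

The claimed units kg·m²/s³ (exponents kg: 1, m: 2, s: -3) do not match the derived units kg/(m·s²) (exponents kg: 1, m: -1, s: -2), so the claim is incorrect.

Answer: No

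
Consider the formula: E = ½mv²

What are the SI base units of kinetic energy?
Units of each symbol in E = ½mv²:
  m (mass): kg
  v (speed): m/s  → to the power 2, contributes m²/s²
  The factor ½ is dimensionless.

Multiplying the contributions: [kg] · [m²/s²]
Adding exponents of each base unit: kg: 1, m: 2, s: -2
SI base units of kinetic energy: kg·m²/s²

Answer: kg·m²/s²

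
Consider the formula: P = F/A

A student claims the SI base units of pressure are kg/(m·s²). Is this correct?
Units of each symbol in P = F/A:
  F (force): kg·m/s²
  A (area): m²  → in the denominator, contributes 1/m²

Multiplying the contributions: [kg·m/s²] · [1/m²]
Adding exponents of each base unit: kg: 1, m: -1, s: -2
SI base units of pressure: kg/(m·s²)

The claimed units kg/(m·s²) match the derived units, so the claim is correct.

Answer: Yes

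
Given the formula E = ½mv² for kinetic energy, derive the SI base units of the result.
Units of each symbol in E = ½mv²:
  m (mass): kg
  v (speed): m/s  → to the power 2, contributes m²/s²
  The factor ½ is dimensionless.

Multiplying the contributions: [kg] · [m²/s²]
Adding exponents of each base unit: kg: 1, m: 2, s: -2
SI base units of kinetic energy: kg·m²/s²

Answer: kg·m²/s²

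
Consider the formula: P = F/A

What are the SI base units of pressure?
Units of each symbol in P = F/A:
  F (force): kg·m/s²
  A (area): m²  → in the denominator, contributes 1/m²

Multiplying the contributions: [kg·m/s²] · [1/m²]
Adding exponents of each base unit: kg: 1, m: -1, s: -2
SI base units of pressure: kg/(m·s²)

Answer: kg/(m·s²)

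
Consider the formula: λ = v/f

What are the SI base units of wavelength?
Units of each symbol in λ = v/f:
  v (wave speed): m/s
  f (frequency): 1/s  → in the denominator, contributes s

Multiplying the contributions: [m/s] · [s]
Adding exponents of each base unit: m: 1
SI base units of wavelength: m

Answer: m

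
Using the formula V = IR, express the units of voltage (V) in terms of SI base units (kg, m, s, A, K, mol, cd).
Units of each symbol in V = IR:
  I (current): A
  R (resistance, in ohms): kg·m²/(s³·A²)

Multiplying the contributions: [A] · [kg·m²/(s³·A²)]
Adding exponents of each base unit: kg: 1, m: 2, s: -3, A: -1
SI base units of voltage: kg·m²/(s³·A)

Answer: kg·m²/(s³·A)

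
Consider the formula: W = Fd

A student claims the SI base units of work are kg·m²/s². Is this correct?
Units of each symbol in W = Fd:
  F (force): kg·m/s²
  d (displacement): m

Multiplying the contributions: [kg·m/s²] · [m]
Adding exponents of each base unit: kg: 1, m: 2, s: -2
SI base units of work: kg·m²/s²

The claimed units kg·m²/s² match the derived units, so the claim is correct.

Answer: Yes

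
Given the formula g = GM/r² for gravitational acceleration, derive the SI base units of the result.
Units of each symbol in g = GM/r²:
  G (gravitational constant): m³/(kg·s²)
  M (mass): kg
  r (distance): m  → to the power 2 in the denominator, contributes 1/m²

Multiplying the contributions: [m³/(kg·s²)] · [kg] · [1/m²]
Adding exponents of each base unit: m: 1, s: -2
SI base units of gravitational acceleration: m/s²

Answer: m/s²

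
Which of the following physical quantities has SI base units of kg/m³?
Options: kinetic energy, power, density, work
Checking the SI base units of each option:
  kinetic energy (E = ½mv²): kg·m²/s²  ✗
  power (P = W/t): kg·m²/s³  ✗
  density (ρ = m/V): kg/m³  ✓ matches
  work (W = Fd): kg·m²/s²  ✗

Only density has units kg/m³.

Answer: density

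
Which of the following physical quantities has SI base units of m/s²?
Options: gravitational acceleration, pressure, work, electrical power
Checking the SI base units of each option:
  gravitational acceleration (g = GM/r²): m/s²  ✓ matches
  pressure (P = F/A): kg/(m·s²)  ✗
  work (W = Fd): kg·m²/s²  ✗
  electrical power (P = IV): kg·m²/s³  ✗

Only gravitational acceleration has units m/s².

Answer: gravitational acceleration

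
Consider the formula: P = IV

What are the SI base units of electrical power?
Units of each symbol in P = IV:
  I (current): A
  V (voltage, in volts): kg·m²/(s³·A)

Multiplying the contributions: [A] · [kg·m²/(s³·A)]
Adding exponents of each base unit: kg: 1, m: 2, s: -3
SI base units of electrical power: kg·m²/s³

Answer: kg·m²/s³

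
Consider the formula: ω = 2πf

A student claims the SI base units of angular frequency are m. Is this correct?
Units of each symbol in ω = 2πf:
  f (frequency): 1/s
  The factor 2π is dimensionless.

Multiplying the contributions: [1/s]
Adding exponents of each base unit: s: -1
SI base units of angular frequency: 1/s

The claimed units m (exponents m: 1) do not match the derived units 1/s (exponents s: -1), so the claim is incorrect.

Answer: No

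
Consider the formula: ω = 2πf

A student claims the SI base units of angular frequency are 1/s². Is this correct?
Units of each symbol in ω = 2πf:
  f (frequency): 1/s
  The factor 2π is dimensionless.

Multiplying the contributions: [1/s]
Adding exponents of each base unit: s: -1
SI base units of angular frequency: 1/s

The claimed units 1/s² (exponents s: -2) do not match the derived units 1/s (exponents s: -1), so the claim is incorrect.

Answer: No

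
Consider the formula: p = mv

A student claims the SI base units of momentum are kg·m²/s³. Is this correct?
Units of each symbol in p = mv:
  m (mass): kg
  v (velocity): m/s

Multiplying the contributions: [kg] · [m/s]
Adding exponents of each base unit: kg: 1, m: 1, s: -1
SI base units of momentum: kg·m/s

The claimed units kg·m²/s³ (exponents kg: 1, m: 2, s: -3) do not match the derived units kg·m/s (exponents kg: 1, m: 1, s: -1), so the claim is incorrect.

Answer: No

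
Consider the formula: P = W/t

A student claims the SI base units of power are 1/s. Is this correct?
Units of each symbol in P = W/t:
  W (work): kg·m²/s²
  t (time): s  → in the denominator, contributes 1/s

Multiplying the contributions: [kg·m²/s²] · [1/s]
Adding exponents of each base unit: kg: 1, m: 2, s: -3
SI base units of power: kg·m²/s³

The claimed units 1/s (exponents s: -1) do not match the derived units kg·m²/s³ (exponents kg: 1, m: 2, s: -3), so the claim is incorrect.

Answer: No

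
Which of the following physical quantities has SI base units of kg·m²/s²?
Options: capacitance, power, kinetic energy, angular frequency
Checking the SI base units of each option:
  capacitance (C = Q/V): s⁴·A²/(kg·m²)  ✗
  power (P = W/t): kg·m²/s³  ✗
  kinetic energy (E = ½mv²): kg·m²/s²  ✓ matches
  angular frequency (ω = 2πf): 1/s  ✗

Only kinetic energy has units kg·m²/s².

Answer: kinetic energy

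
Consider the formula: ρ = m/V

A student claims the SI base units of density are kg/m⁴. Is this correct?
Units of each symbol in ρ = m/V:
  m (mass): kg
  V (volume): m³  → in the denominator, contributes 1/m³

Multiplying the contributions: [kg] · [1/m³]
Adding exponents of each base unit: kg: 1, m: -3
SI base units of density: kg/m³

The claimed units kg/m⁴ (exponents kg: 1, m: -4) do not match the derived units kg/m³ (exponents kg: 1, m: -3), so the claim is incorrect.

Answer: No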